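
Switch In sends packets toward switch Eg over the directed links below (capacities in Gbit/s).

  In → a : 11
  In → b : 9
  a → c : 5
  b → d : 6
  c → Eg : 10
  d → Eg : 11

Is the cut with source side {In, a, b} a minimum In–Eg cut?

Yes — it is a minimum cut (capacity 11).

Given cut capacity: 5 + 6 = 11.
Augment In→a→c→Eg: bottleneck 5, flow now 5.
Augment In→b→d→Eg: bottleneck 6, flow now 11.
No augmenting path remains; maximum flow = 11.
Cut capacity 11 equals the max flow, so it is a minimum cut.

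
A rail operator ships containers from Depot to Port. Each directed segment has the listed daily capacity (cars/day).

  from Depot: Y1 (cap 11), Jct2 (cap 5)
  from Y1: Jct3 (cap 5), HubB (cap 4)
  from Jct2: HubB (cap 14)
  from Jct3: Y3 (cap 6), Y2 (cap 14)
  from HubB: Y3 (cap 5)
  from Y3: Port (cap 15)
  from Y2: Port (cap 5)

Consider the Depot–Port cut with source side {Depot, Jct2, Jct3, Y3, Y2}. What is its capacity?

45

Edges leaving {Depot, Jct2, Jct3, Y3, Y2}: Depot→Y1 (11), Jct2→HubB (14), Y3→Port (15), Y2→Port (5).
Cut capacity = 11 + 14 + 15 + 5 = 45.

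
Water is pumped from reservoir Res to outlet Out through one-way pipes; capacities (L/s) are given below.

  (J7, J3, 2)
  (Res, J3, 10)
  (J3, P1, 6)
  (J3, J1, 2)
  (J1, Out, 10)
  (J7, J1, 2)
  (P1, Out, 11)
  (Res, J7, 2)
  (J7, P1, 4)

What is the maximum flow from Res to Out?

Augment Res→J7→J1→Out: bottleneck 2, flow now 2.
Augment Res→J3→J1→Out: bottleneck 2, flow now 4.
Augment Res→J3→P1→Out: bottleneck 6, flow now 10.
No augmenting path remains; maximum flow = 10.
In the residual graph, reachable from Res: {Res, J3}.
Min-cut edges: Res→J7 (2), J3→J1 (2), J3→P1 (6); capacity 2 + 2 + 6 = 10.
This cut is saturated, so no flow can exceed 10.

10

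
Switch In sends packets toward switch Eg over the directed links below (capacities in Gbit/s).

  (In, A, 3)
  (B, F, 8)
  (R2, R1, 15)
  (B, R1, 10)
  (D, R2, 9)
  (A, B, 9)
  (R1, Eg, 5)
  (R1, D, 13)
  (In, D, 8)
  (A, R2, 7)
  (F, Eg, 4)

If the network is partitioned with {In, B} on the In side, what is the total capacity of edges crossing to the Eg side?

Edges leaving {In, B}: In→D (8), In→A (3), B→R1 (10), B→F (8).
Cut capacity = 8 + 3 + 10 + 8 = 29.

29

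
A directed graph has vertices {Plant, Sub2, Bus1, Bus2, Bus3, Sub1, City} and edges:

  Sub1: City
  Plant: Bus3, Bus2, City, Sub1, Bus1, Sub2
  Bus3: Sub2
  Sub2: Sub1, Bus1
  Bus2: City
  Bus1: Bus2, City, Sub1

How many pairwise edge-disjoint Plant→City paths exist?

4

Assign every edge capacity 1; by Menger, the answer equals the max flow.
Path Plant→City (+1); total 1.
Path Plant→Bus1→City (+1); total 2.
Path Plant→Bus2→City (+1); total 3.
Path Plant→Sub1→City (+1); total 4.
No residual Plant→City path; max flow = 4.
Certifying cut of size 4: {Bus1→City, Bus2→City, Plant→City, Sub1→City}.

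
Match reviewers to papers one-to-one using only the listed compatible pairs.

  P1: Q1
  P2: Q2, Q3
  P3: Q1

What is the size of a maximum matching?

Unit-capacity flow: source→left, listed edges, right→sink; max matching = max flow.
Augmenting path P1→Q1 (+1); matched 1.
Augmenting path P2→Q2 (+1); matched 2.
No augmenting path remains; maximum matching = 2.
König certificate: {P2, Q1} is a vertex cover of size 2 (every listed pair touches it), so no matching can be larger.

2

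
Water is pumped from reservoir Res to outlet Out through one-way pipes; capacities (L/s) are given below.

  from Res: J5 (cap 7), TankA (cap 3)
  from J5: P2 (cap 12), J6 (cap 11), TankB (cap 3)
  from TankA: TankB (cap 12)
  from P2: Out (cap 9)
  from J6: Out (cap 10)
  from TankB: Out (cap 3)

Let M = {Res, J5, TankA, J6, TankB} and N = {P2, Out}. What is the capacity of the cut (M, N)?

Edges leaving {Res, J5, TankA, J6, TankB}: J5→P2 (12), J6→Out (10), TankB→Out (3).
Cut capacity = 12 + 10 + 3 = 25.

25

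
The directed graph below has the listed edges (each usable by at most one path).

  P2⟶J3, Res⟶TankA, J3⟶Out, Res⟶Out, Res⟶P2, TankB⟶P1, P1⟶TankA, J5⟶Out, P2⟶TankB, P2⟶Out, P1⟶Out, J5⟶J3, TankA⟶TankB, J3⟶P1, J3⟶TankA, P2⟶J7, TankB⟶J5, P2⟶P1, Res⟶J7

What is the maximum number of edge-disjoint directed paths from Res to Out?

Assign every edge capacity 1; by Menger, the answer equals the max flow.
Path Res→Out (+1); total 1.
Path Res→P2→Out (+1); total 2.
Path Res→TankA→TankB→P1→Out (+1); total 3.
No residual Res→Out path; max flow = 3.
Certifying cut of size 3: {Res→Out, Res→P2, Res→TankA}.

3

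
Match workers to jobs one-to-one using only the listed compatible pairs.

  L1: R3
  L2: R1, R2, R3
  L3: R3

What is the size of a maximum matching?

2

Unit-capacity flow: source→left, listed edges, right→sink; max matching = max flow.
Augmenting path L1→R3 (+1); matched 1.
Augmenting path L2→R1 (+1); matched 2.
No augmenting path remains; maximum matching = 2.
König certificate: {L2, R3} is a vertex cover of size 2 (every listed pair touches it), so no matching can be larger.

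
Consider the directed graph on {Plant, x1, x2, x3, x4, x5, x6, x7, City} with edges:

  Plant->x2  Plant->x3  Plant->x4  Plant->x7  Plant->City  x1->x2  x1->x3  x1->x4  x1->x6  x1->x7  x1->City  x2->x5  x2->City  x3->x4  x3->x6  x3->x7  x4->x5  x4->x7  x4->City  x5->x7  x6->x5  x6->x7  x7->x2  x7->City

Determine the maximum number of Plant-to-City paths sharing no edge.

Assign every edge capacity 1; by Menger, the answer equals the max flow.
Path Plant→City (+1); total 1.
Path Plant→x2→City (+1); total 2.
Path Plant→x4→City (+1); total 3.
Path Plant→x7→City (+1); total 4.
No residual Plant→City path; max flow = 4.
Certifying cut of size 4: {Plant→City, x2→City, x4→City, x7→City}.

4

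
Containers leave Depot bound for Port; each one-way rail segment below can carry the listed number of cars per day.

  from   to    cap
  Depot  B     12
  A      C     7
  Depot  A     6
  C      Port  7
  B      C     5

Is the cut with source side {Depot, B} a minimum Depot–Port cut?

No — its capacity is 11, but the minimum cut has capacity 7.

Given cut capacity: 6 + 5 = 11.
Augment Depot→A→C→Port: bottleneck 6, flow now 6.
Augment Depot→B→C→Port: bottleneck 1, flow now 7.
No augmenting path remains; maximum flow = 7.
In the residual graph, reachable from Depot: {Depot, A, B, C}.
Min-cut edges: C→Port (7); capacity 7 = 7.
Cut capacity 11 exceeds the max flow 7, so it is not minimum.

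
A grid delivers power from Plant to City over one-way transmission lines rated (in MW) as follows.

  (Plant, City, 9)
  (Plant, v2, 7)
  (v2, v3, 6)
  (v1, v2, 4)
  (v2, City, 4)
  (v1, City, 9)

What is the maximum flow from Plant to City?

13

Augment Plant→City: bottleneck 9, flow now 9.
Augment Plant→v2→City: bottleneck 4, flow now 13.
No augmenting path remains; maximum flow = 13.
In the residual graph, reachable from Plant: {Plant, v2, v3}.
Min-cut edges: Plant→City (9), v2→City (4); capacity 9 + 4 = 13.
This cut is saturated, so no flow can exceed 13.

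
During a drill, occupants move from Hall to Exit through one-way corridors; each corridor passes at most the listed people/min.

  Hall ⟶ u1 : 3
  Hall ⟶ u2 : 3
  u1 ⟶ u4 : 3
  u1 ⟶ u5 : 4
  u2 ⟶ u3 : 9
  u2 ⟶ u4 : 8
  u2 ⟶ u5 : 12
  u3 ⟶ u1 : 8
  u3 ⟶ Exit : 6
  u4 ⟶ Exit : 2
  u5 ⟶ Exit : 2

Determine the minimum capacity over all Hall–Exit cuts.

6

Augment Hall→u1→u4→Exit: bottleneck 2, flow now 2.
Augment Hall→u1→u5→Exit: bottleneck 1, flow now 3.
Augment Hall→u2→u3→Exit: bottleneck 3, flow now 6.
No augmenting path remains; maximum flow = 6.
By max-flow min-cut, the minimum cut capacity equals the max flow.
In the residual graph, reachable from Hall: {Hall}.
Min-cut edges: Hall→u1 (3), Hall→u2 (3); capacity 3 + 3 = 6.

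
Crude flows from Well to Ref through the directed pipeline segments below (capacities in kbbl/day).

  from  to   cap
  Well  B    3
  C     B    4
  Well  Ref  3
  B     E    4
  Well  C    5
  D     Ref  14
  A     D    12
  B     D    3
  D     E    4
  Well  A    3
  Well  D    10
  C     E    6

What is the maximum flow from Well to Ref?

Augment Well→Ref: bottleneck 3, flow now 3.
Augment Well→D→Ref: bottleneck 10, flow now 13.
Augment Well→A→D→Ref: bottleneck 3, flow now 16.
Augment Well→B→D→Ref: bottleneck 1, flow now 17.
No augmenting path remains; maximum flow = 17.
In the residual graph, reachable from Well: {Well, A, B, C, D, E}.
Min-cut edges: Well→Ref (3), D→Ref (14); capacity 3 + 14 = 17.
This cut is saturated, so no flow can exceed 17.

17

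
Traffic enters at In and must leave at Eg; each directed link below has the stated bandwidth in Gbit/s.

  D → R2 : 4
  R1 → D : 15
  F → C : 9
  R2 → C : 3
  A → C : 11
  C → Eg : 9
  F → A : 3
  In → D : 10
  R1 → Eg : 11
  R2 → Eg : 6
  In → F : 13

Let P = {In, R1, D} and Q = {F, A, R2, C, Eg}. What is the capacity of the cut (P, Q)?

Edges leaving {In, R1, D}: In→F (13), R1→Eg (11), D→R2 (4).
Cut capacity = 13 + 11 + 4 = 28.

28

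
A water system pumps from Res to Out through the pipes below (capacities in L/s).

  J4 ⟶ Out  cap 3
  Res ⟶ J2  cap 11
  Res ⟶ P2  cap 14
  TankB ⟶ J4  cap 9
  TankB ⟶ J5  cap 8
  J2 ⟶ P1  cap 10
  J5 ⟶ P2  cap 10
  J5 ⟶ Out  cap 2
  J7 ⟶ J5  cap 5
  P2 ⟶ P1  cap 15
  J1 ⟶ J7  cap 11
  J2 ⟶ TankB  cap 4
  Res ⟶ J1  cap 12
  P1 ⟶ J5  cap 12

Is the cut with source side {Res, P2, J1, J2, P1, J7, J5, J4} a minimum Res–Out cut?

Given cut capacity: 4 + 2 + 3 = 9.
Augment Res→P2→P1→J5→Out: bottleneck 2, flow now 2.
Augment Res→J2→TankB→J4→Out: bottleneck 3, flow now 5.
No augmenting path remains; maximum flow = 5.
In the residual graph, reachable from Res: {Res, P2, J1, J2, TankB, P1, J7, J5, J4}.
Min-cut edges: J5→Out (2), J4→Out (3); capacity 2 + 3 = 5.
Cut capacity 9 exceeds the max flow 5, so it is not minimum.

No — its capacity is 9, but the minimum cut has capacity 5.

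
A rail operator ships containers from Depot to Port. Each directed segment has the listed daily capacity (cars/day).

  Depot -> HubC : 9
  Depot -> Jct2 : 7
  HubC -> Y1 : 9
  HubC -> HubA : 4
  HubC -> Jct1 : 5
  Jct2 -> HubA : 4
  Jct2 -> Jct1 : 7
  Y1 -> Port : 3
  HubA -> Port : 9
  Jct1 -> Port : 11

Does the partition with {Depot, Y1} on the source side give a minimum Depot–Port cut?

No — its capacity is 19, but the minimum cut has capacity 16.

Given cut capacity: 9 + 7 + 3 = 19.
Augment Depot→HubC→Y1→Port: bottleneck 3, flow now 3.
Augment Depot→HubC→HubA→Port: bottleneck 4, flow now 7.
Augment Depot→HubC→Jct1→Port: bottleneck 2, flow now 9.
Augment Depot→Jct2→HubA→Port: bottleneck 4, flow now 13.
Augment Depot→Jct2→Jct1→Port: bottleneck 3, flow now 16.
No augmenting path remains; maximum flow = 16.
In the residual graph, reachable from Depot: {Depot}.
Min-cut edges: Depot→HubC (9), Depot→Jct2 (7); capacity 9 + 7 = 16.
Cut capacity 19 exceeds the max flow 16, so it is not minimum.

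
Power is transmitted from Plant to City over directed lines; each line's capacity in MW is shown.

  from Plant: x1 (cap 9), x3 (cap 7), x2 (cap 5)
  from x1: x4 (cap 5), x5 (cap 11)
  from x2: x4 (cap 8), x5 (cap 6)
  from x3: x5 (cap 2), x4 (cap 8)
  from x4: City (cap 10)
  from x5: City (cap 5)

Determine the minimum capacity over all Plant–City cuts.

15

Augment Plant→x1→x4→City: bottleneck 5, flow now 5.
Augment Plant→x1→x5→City: bottleneck 4, flow now 9.
Augment Plant→x2→x4→City: bottleneck 5, flow now 14.
Augment Plant→x3→x5→City: bottleneck 1, flow now 15.
No augmenting path remains; maximum flow = 15.
By max-flow min-cut, the minimum cut capacity equals the max flow.
In the residual graph, reachable from Plant: {Plant, x1, x2, x3, x4, x5}.
Min-cut edges: x4→City (10), x5→City (5); capacity 10 + 5 = 15.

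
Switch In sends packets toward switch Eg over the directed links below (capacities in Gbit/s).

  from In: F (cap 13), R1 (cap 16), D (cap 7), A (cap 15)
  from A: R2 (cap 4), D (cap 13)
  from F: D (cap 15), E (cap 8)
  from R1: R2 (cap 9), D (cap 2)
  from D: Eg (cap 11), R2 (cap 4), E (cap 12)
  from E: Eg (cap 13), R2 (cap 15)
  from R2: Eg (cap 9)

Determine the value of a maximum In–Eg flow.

Augment In→D→Eg: bottleneck 7, flow now 7.
Augment In→A→D→Eg: bottleneck 4, flow now 11.
Augment In→A→R2→Eg: bottleneck 4, flow now 15.
Augment In→F→E→Eg: bottleneck 8, flow now 23.
Augment In→R1→R2→Eg: bottleneck 5, flow now 28.
Augment In→A→D→E→Eg: bottleneck 5, flow now 33.
No augmenting path remains; maximum flow = 33.
In the residual graph, reachable from In: {In, A, F, R1, D, E, R2}.
Min-cut edges: D→Eg (11), E→Eg (13), R2→Eg (9); capacity 11 + 13 + 9 = 33.
This cut is saturated, so no flow can exceed 33.

33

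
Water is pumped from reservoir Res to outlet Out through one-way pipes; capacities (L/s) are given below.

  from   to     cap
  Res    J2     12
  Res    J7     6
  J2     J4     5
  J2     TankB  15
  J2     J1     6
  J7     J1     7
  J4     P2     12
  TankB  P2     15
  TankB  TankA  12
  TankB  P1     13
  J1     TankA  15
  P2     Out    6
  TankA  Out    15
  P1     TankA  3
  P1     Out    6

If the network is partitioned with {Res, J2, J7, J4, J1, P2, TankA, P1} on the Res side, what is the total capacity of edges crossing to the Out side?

Edges leaving {Res, J2, J7, J4, J1, P2, TankA, P1}: J2→TankB (15), P2→Out (6), TankA→Out (15), P1→Out (6).
Cut capacity = 15 + 6 + 15 + 6 = 42.

42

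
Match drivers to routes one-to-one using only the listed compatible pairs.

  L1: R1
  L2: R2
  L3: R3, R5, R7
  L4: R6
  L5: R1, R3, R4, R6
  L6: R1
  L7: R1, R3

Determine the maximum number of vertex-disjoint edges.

Unit-capacity flow: source→left, listed edges, right→sink; max matching = max flow.
Augmenting path L1→R1 (+1); matched 1.
Augmenting path L2→R2 (+1); matched 2.
Augmenting path L3→R3 (+1); matched 3.
Augmenting path L4→R6 (+1); matched 4.
Augmenting path L5→R4 (+1); matched 5.
Augmenting path L7→R3→L3→R5 (+1); matched 6.
No augmenting path remains; maximum matching = 6.
König certificate: {L2, L3, L4, L5, L7, R1} is a vertex cover of size 6 (every listed pair touches it), so no matching can be larger.

6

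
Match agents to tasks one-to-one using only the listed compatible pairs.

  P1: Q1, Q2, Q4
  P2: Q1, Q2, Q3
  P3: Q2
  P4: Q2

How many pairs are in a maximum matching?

Unit-capacity flow: source→left, listed edges, right→sink; max matching = max flow.
Augmenting path P1→Q1 (+1); matched 1.
Augmenting path P2→Q2 (+1); matched 2.
Augmenting path P3→Q2→P2→Q3 (+1); matched 3.
No augmenting path remains; maximum matching = 3.
König certificate: {P1, P2, Q2} is a vertex cover of size 3 (every listed pair touches it), so no matching can be larger.

3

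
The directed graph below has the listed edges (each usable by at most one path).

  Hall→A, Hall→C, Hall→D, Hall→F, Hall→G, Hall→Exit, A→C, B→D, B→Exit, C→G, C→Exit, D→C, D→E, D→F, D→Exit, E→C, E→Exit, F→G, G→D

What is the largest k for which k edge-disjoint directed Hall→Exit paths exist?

4

Assign every edge capacity 1; by Menger, the answer equals the max flow.
Path Hall→Exit (+1); total 1.
Path Hall→C→Exit (+1); total 2.
Path Hall→D→Exit (+1); total 3.
Path Hall→G→D→E→Exit (+1); total 4.
No residual Hall→Exit path; max flow = 4.
Certifying cut of size 4: {C→Exit, G→D, Hall→D, Hall→Exit}.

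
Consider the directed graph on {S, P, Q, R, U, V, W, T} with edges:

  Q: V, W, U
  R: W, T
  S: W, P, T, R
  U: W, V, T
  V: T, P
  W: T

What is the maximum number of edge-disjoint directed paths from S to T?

Assign every edge capacity 1; by Menger, the answer equals the max flow.
Path S→T (+1); total 1.
Path S→R→T (+1); total 2.
Path S→W→T (+1); total 3.
No residual S→T path; max flow = 3.
Certifying cut of size 3: {S→R, S→T, S→W}.

3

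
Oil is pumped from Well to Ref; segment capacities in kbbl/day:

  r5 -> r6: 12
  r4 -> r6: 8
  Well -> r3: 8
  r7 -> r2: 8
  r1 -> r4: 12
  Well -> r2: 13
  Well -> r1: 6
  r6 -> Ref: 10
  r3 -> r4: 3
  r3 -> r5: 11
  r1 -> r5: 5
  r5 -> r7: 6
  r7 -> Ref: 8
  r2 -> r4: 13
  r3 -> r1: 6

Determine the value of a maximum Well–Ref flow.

16

Augment Well→r1→r4→r6→Ref: bottleneck 6, flow now 6.
Augment Well→r2→r4→r6→Ref: bottleneck 2, flow now 8.
Augment Well→r3→r5→r6→Ref: bottleneck 2, flow now 10.
Augment Well→r3→r5→r7→Ref: bottleneck 6, flow now 16.
No augmenting path remains; maximum flow = 16.
In the residual graph, reachable from Well: {Well, r1, r2, r3, r4, r5, r6}.
Min-cut edges: r5→r7 (6), r6→Ref (10); capacity 6 + 10 = 16.
This cut is saturated, so no flow can exceed 16.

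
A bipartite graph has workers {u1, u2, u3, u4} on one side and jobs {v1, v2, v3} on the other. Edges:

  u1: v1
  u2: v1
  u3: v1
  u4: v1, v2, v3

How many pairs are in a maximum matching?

2

Unit-capacity flow: source→left, listed edges, right→sink; max matching = max flow.
Augmenting path u1→v1 (+1); matched 1.
Augmenting path u4→v2 (+1); matched 2.
No augmenting path remains; maximum matching = 2.
König certificate: {u4, v1} is a vertex cover of size 2 (every listed pair touches it), so no matching can be larger.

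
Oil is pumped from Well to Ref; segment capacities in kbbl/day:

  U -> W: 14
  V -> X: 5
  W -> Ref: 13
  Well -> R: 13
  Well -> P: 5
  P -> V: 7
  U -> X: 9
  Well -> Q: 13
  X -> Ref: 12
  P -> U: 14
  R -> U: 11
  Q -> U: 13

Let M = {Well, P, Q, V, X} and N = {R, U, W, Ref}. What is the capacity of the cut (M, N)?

52

Edges leaving {Well, P, Q, V, X}: Well→R (13), P→U (14), Q→U (13), X→Ref (12).
Cut capacity = 13 + 14 + 13 + 12 = 52.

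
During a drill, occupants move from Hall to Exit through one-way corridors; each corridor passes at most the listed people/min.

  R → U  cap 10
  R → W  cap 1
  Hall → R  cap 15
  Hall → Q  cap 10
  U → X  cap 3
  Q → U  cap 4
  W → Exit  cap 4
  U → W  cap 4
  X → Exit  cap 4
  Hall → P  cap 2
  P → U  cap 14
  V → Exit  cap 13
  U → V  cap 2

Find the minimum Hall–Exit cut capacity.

Augment Hall→R→W→Exit: bottleneck 1, flow now 1.
Augment Hall→P→U→V→Exit: bottleneck 2, flow now 3.
Augment Hall→Q→U→W→Exit: bottleneck 3, flow now 6.
Augment Hall→Q→U→X→Exit: bottleneck 1, flow now 7.
Augment Hall→R→U→X→Exit: bottleneck 2, flow now 9.
No augmenting path remains; maximum flow = 9.
By max-flow min-cut, the minimum cut capacity equals the max flow.
In the residual graph, reachable from Hall: {Hall, P, Q, R, U, W}.
Min-cut edges: U→V (2), U→X (3), W→Exit (4); capacity 2 + 3 + 4 = 9.

9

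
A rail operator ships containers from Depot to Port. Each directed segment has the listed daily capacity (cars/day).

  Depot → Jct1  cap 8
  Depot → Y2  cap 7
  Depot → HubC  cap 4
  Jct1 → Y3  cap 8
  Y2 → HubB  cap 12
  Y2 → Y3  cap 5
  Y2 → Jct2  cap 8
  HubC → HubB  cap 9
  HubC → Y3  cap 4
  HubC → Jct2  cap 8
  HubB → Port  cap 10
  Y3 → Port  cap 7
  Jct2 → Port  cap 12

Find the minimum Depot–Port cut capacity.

Augment Depot→Jct1→Y3→Port: bottleneck 7, flow now 7.
Augment Depot→Y2→HubB→Port: bottleneck 7, flow now 14.
Augment Depot→HubC→HubB→Port: bottleneck 3, flow now 17.
Augment Depot→HubC→Jct2→Port: bottleneck 1, flow now 18.
No augmenting path remains; maximum flow = 18.
By max-flow min-cut, the minimum cut capacity equals the max flow.
In the residual graph, reachable from Depot: {Depot, Jct1, Y3}.
Min-cut edges: Depot→Y2 (7), Depot→HubC (4), Y3→Port (7); capacity 7 + 4 + 7 = 18.

18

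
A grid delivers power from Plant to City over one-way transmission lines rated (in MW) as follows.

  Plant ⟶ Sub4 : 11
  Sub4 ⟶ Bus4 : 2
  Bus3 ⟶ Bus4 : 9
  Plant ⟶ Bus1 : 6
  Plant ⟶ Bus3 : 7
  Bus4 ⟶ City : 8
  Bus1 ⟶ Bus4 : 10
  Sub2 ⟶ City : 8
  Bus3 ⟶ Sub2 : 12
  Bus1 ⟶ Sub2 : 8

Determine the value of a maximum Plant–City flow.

15

Augment Plant→Bus3→Bus4→City: bottleneck 7, flow now 7.
Augment Plant→Sub4→Bus4→City: bottleneck 1, flow now 8.
Augment Plant→Bus1→Sub2→City: bottleneck 6, flow now 14.
Augment Plant→Sub4→Bus4→Bus3→Sub2→City: bottleneck 1, flow now 15. (uses reverse residual edge)
No augmenting path remains; maximum flow = 15.
In the residual graph, reachable from Plant: {Plant, Sub4}.
Min-cut edges: Plant→Bus3 (7), Plant→Bus1 (6), Sub4→Bus4 (2); capacity 7 + 6 + 2 = 15.
This cut is saturated, so no flow can exceed 15.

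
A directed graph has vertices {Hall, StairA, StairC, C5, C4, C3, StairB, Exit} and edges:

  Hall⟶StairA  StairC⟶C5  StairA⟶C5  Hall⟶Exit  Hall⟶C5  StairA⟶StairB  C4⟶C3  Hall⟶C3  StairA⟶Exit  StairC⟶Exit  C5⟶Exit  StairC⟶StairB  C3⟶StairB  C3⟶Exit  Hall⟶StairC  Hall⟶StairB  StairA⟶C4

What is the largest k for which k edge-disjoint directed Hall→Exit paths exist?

Assign every edge capacity 1; by Menger, the answer equals the max flow.
Path Hall→Exit (+1); total 1.
Path Hall→StairA→Exit (+1); total 2.
Path Hall→StairC→Exit (+1); total 3.
Path Hall→C5→Exit (+1); total 4.
Path Hall→C3→Exit (+1); total 5.
No residual Hall→Exit path; max flow = 5.
Certifying cut of size 5: {Hall→C3, Hall→C5, Hall→Exit, Hall→StairA, Hall→StairC}.

5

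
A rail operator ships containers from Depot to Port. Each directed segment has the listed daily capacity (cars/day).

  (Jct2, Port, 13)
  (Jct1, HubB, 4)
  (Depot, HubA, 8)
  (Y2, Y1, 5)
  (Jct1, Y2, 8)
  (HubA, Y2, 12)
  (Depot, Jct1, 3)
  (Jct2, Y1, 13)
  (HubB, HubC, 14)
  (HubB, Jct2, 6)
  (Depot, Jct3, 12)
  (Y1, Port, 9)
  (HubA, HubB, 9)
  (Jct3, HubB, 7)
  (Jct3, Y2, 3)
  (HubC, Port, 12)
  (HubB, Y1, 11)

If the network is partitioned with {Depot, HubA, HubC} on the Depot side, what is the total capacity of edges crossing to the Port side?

Edges leaving {Depot, HubA, HubC}: Depot→Jct3 (12), Depot→Jct1 (3), HubA→HubB (9), HubA→Y2 (12), HubC→Port (12).
Cut capacity = 12 + 3 + 9 + 12 + 12 = 48.

48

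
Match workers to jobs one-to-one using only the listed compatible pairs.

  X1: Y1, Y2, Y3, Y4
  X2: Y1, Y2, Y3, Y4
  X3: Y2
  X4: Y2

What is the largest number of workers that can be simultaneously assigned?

3

Unit-capacity flow: source→left, listed edges, right→sink; max matching = max flow.
Augmenting path X1→Y1 (+1); matched 1.
Augmenting path X2→Y2 (+1); matched 2.
Augmenting path X3→Y2→X2→Y3 (+1); matched 3.
No augmenting path remains; maximum matching = 3.
König certificate: {X1, X2, Y2} is a vertex cover of size 3 (every listed pair touches it), so no matching can be larger.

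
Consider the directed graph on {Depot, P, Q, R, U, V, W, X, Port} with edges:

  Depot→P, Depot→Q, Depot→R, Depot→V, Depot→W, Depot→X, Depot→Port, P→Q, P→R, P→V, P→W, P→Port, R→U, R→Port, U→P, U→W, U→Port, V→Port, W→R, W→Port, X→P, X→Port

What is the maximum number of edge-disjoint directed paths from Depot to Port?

Assign every edge capacity 1; by Menger, the answer equals the max flow.
Path Depot→Port (+1); total 1.
Path Depot→P→Port (+1); total 2.
Path Depot→R→Port (+1); total 3.
Path Depot→V→Port (+1); total 4.
Path Depot→W→Port (+1); total 5.
Path Depot→X→Port (+1); total 6.
No residual Depot→Port path; max flow = 6.
Certifying cut of size 6: {Depot→P, Depot→Port, Depot→R, Depot→V, Depot→W, Depot→X}.

6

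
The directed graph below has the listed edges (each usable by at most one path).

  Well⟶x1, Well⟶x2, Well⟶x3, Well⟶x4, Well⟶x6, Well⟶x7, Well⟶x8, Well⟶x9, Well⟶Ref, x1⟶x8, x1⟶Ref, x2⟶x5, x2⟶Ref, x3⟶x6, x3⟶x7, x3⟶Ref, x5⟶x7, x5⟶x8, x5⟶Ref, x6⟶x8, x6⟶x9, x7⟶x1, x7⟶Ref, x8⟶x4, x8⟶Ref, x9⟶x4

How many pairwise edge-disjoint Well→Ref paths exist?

Assign every edge capacity 1; by Menger, the answer equals the max flow.
Path Well→Ref (+1); total 1.
Path Well→x1→Ref (+1); total 2.
Path Well→x2→Ref (+1); total 3.
Path Well→x3→Ref (+1); total 4.
Path Well→x7→Ref (+1); total 5.
Path Well→x8→Ref (+1); total 6.
No residual Well→Ref path; max flow = 6.
Certifying cut of size 6: {Well→Ref, Well→x1, Well→x2, Well→x3, Well→x7, x8→Ref}.

6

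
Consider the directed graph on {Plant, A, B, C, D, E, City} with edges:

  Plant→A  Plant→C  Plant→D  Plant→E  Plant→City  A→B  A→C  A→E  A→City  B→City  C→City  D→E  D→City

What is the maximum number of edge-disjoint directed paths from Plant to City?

Assign every edge capacity 1; by Menger, the answer equals the max flow.
Path Plant→City (+1); total 1.
Path Plant→A→City (+1); total 2.
Path Plant→C→City (+1); total 3.
Path Plant→D→City (+1); total 4.
No residual Plant→City path; max flow = 4.
Certifying cut of size 4: {Plant→A, Plant→C, Plant→City, Plant→D}.

4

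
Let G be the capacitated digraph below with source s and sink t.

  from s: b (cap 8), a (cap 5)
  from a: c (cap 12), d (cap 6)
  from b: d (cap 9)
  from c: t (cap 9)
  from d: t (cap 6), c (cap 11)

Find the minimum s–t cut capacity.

Augment s→a→c→t: bottleneck 5, flow now 5.
Augment s→b→d→t: bottleneck 6, flow now 11.
Augment s→b→d→c→t: bottleneck 2, flow now 13.
No augmenting path remains; maximum flow = 13.
By max-flow min-cut, the minimum cut capacity equals the max flow.
In the residual graph, reachable from s: {s}.
Min-cut edges: s→a (5), s→b (8); capacity 5 + 8 = 13.

13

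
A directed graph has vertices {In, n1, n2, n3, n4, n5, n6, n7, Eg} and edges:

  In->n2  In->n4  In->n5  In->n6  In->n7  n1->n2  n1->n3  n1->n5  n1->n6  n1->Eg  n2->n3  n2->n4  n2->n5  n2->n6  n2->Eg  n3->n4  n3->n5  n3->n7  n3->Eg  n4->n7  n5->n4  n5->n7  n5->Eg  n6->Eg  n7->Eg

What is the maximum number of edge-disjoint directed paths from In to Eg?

4

Assign every edge capacity 1; by Menger, the answer equals the max flow.
Path In→n2→Eg (+1); total 1.
Path In→n5→Eg (+1); total 2.
Path In→n6→Eg (+1); total 3.
Path In→n7→Eg (+1); total 4.
No residual In→Eg path; max flow = 4.
Certifying cut of size 4: {In→n2, In→n5, In→n6, n7→Eg}.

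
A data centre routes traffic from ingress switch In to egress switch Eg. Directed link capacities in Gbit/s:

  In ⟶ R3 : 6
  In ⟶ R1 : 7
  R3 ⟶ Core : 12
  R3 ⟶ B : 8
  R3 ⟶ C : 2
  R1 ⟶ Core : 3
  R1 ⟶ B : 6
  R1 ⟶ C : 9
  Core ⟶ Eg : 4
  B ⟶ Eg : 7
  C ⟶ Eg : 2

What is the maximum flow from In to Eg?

13

Augment In→R3→Core→Eg: bottleneck 4, flow now 4.
Augment In→R3→B→Eg: bottleneck 2, flow now 6.
Augment In→R1→B→Eg: bottleneck 5, flow now 11.
Augment In→R1→C→Eg: bottleneck 2, flow now 13.
No augmenting path remains; maximum flow = 13.
In the residual graph, reachable from In: {In}.
Min-cut edges: In→R3 (6), In→R1 (7); capacity 6 + 7 = 13.
This cut is saturated, so no flow can exceed 13.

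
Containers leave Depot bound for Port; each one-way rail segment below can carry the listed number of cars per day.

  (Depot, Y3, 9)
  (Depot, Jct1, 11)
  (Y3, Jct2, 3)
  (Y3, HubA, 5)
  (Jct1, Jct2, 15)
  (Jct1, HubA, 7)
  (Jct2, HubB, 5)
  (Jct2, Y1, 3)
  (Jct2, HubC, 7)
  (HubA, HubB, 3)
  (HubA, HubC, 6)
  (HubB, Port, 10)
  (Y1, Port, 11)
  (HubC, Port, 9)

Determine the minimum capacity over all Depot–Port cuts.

19

Augment Depot→Y3→Jct2→HubB→Port: bottleneck 3, flow now 3.
Augment Depot→Y3→HubA→HubB→Port: bottleneck 3, flow now 6.
Augment Depot→Y3→HubA→HubC→Port: bottleneck 2, flow now 8.
Augment Depot→Jct1→Jct2→HubB→Port: bottleneck 2, flow now 10.
Augment Depot→Jct1→Jct2→Y1→Port: bottleneck 3, flow now 13.
Augment Depot→Jct1→Jct2→HubC→Port: bottleneck 6, flow now 19.
No augmenting path remains; maximum flow = 19.
By max-flow min-cut, the minimum cut capacity equals the max flow.
In the residual graph, reachable from Depot: {Depot, Y3}.
Min-cut edges: Depot→Jct1 (11), Y3→Jct2 (3), Y3→HubA (5); capacity 11 + 3 + 5 = 19.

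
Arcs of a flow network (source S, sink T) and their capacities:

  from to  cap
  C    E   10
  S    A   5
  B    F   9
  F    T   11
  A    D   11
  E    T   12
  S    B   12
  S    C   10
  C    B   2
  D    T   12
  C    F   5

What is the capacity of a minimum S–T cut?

24

Augment S→A→D→T: bottleneck 5, flow now 5.
Augment S→B→F→T: bottleneck 9, flow now 14.
Augment S→C→E→T: bottleneck 10, flow now 24.
No augmenting path remains; maximum flow = 24.
By max-flow min-cut, the minimum cut capacity equals the max flow.
In the residual graph, reachable from S: {S, B}.
Min-cut edges: S→A (5), S→C (10), B→F (9); capacity 5 + 10 + 9 = 24.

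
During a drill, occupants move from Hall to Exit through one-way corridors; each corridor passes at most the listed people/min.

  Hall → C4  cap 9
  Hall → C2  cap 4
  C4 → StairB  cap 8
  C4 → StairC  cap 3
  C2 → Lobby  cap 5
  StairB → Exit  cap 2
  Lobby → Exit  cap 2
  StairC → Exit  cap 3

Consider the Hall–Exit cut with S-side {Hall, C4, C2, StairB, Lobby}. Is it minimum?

Given cut capacity: 3 + 2 + 2 = 7.
Augment Hall→C4→StairB→Exit: bottleneck 2, flow now 2.
Augment Hall→C4→StairC→Exit: bottleneck 3, flow now 5.
Augment Hall→C2→Lobby→Exit: bottleneck 2, flow now 7.
No augmenting path remains; maximum flow = 7.
Cut capacity 7 equals the max flow, so it is a minimum cut.

Yes — it is a minimum cut (capacity 7).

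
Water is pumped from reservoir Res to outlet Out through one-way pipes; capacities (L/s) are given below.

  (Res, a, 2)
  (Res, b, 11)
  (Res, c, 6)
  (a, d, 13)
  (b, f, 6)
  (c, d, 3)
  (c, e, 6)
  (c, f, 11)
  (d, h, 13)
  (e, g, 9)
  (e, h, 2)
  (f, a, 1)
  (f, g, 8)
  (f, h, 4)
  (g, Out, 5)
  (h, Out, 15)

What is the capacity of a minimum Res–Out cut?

Augment Res→a→d→h→Out: bottleneck 2, flow now 2.
Augment Res→b→f→g→Out: bottleneck 5, flow now 7.
Augment Res→b→f→h→Out: bottleneck 1, flow now 8.
Augment Res→c→d→h→Out: bottleneck 3, flow now 11.
Augment Res→c→e→h→Out: bottleneck 2, flow now 13.
Augment Res→c→f→h→Out: bottleneck 1, flow now 14.
No augmenting path remains; maximum flow = 14.
By max-flow min-cut, the minimum cut capacity equals the max flow.
In the residual graph, reachable from Res: {Res, b}.
Min-cut edges: Res→a (2), Res→c (6), b→f (6); capacity 2 + 6 + 6 = 14.

14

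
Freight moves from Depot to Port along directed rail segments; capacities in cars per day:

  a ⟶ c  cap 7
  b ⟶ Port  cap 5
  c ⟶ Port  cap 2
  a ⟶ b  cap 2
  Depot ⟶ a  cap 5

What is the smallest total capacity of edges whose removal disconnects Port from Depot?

4

Augment Depot→a→b→Port: bottleneck 2, flow now 2.
Augment Depot→a→c→Port: bottleneck 2, flow now 4.
No augmenting path remains; maximum flow = 4.
By max-flow min-cut, the minimum cut capacity equals the max flow.
In the residual graph, reachable from Depot: {Depot, a, c}.
Min-cut edges: a→b (2), c→Port (2); capacity 2 + 2 = 4.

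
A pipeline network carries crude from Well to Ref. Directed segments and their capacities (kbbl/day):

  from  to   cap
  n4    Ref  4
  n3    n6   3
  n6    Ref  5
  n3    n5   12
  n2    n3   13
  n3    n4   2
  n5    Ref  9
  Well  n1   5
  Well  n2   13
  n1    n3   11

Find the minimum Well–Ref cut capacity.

14

Augment Well→n1→n3→n4→Ref: bottleneck 2, flow now 2.
Augment Well→n1→n3→n5→Ref: bottleneck 3, flow now 5.
Augment Well→n2→n3→n5→Ref: bottleneck 6, flow now 11.
Augment Well→n2→n3→n6→Ref: bottleneck 3, flow now 14.
No augmenting path remains; maximum flow = 14.
By max-flow min-cut, the minimum cut capacity equals the max flow.
In the residual graph, reachable from Well: {Well, n1, n2, n3, n5}.
Min-cut edges: n3→n4 (2), n3→n6 (3), n5→Ref (9); capacity 2 + 3 + 9 = 14.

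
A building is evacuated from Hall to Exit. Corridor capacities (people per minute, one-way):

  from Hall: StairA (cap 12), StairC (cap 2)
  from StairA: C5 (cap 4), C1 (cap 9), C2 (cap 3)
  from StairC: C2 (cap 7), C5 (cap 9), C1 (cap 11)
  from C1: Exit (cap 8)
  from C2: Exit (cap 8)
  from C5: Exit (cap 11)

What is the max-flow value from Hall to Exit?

Augment Hall→StairA→C1→Exit: bottleneck 8, flow now 8.
Augment Hall→StairA→C2→Exit: bottleneck 3, flow now 11.
Augment Hall→StairA→C5→Exit: bottleneck 1, flow now 12.
Augment Hall→StairC→C2→Exit: bottleneck 2, flow now 14.
No augmenting path remains; maximum flow = 14.
In the residual graph, reachable from Hall: {Hall}.
Min-cut edges: Hall→StairA (12), Hall→StairC (2); capacity 12 + 2 = 14.
This cut is saturated, so no flow can exceed 14.

14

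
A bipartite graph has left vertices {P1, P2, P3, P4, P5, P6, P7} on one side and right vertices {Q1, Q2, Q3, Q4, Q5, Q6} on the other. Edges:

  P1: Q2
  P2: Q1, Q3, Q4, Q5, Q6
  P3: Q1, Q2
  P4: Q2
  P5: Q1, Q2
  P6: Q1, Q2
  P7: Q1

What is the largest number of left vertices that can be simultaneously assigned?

3

Unit-capacity flow: source→left, listed edges, right→sink; max matching = max flow.
Augmenting path P1→Q2 (+1); matched 1.
Augmenting path P2→Q1 (+1); matched 2.
Augmenting path P3→Q1→P2→Q3 (+1); matched 3.
No augmenting path remains; maximum matching = 3.
König certificate: {P2, Q1, Q2} is a vertex cover of size 3 (every listed pair touches it), so no matching can be larger.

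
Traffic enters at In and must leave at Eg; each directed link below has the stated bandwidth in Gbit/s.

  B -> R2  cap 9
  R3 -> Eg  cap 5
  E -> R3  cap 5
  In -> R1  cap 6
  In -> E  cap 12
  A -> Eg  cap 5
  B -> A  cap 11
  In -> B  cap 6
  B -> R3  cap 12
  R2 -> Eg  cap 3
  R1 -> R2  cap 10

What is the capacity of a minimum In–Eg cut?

13

Augment In→B→R3→Eg: bottleneck 5, flow now 5.
Augment In→B→R2→Eg: bottleneck 1, flow now 6.
Augment In→R1→R2→Eg: bottleneck 2, flow now 8.
Augment In→R1→R2→B→A→Eg: bottleneck 1, flow now 9. (uses reverse residual edge)
Augment In→E→R3→B→A→Eg: bottleneck 4, flow now 13. (uses reverse residual edge)
No augmenting path remains; maximum flow = 13.
By max-flow min-cut, the minimum cut capacity equals the max flow.
In the residual graph, reachable from In: {In, B, R1, E, R3, R2, A}.
Min-cut edges: R3→Eg (5), R2→Eg (3), A→Eg (5); capacity 5 + 3 + 5 = 13.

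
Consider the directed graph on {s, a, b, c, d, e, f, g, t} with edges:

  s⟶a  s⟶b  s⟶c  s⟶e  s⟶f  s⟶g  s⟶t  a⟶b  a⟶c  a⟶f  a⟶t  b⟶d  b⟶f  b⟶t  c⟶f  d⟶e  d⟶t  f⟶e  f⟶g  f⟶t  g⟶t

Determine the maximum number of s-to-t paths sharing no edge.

Assign every edge capacity 1; by Menger, the answer equals the max flow.
Path s→t (+1); total 1.
Path s→a→t (+1); total 2.
Path s→b→t (+1); total 3.
Path s→f→t (+1); total 4.
Path s→g→t (+1); total 5.
No residual s→t path; max flow = 5.
Certifying cut of size 5: {f→t, g→t, s→a, s→b, s→t}.

5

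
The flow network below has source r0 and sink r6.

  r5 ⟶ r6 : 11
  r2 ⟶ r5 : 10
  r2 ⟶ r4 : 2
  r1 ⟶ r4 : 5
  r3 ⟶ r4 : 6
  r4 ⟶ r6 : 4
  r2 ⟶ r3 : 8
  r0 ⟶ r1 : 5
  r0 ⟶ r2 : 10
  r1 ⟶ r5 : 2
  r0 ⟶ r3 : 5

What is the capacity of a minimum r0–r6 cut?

15

Augment r0→r1→r4→r6: bottleneck 4, flow now 4.
Augment r0→r1→r5→r6: bottleneck 1, flow now 5.
Augment r0→r2→r5→r6: bottleneck 10, flow now 15.
No augmenting path remains; maximum flow = 15.
By max-flow min-cut, the minimum cut capacity equals the max flow.
In the residual graph, reachable from r0: {r0, r1, r2, r3, r4, r5}.
Min-cut edges: r4→r6 (4), r5→r6 (11); capacity 4 + 11 = 15.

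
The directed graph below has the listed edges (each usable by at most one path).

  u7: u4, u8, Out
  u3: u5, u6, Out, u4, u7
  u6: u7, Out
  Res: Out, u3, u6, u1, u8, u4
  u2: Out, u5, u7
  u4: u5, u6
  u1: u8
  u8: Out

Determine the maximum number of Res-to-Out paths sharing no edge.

Assign every edge capacity 1; by Menger, the answer equals the max flow.
Path Res→Out (+1); total 1.
Path Res→u3→Out (+1); total 2.
Path Res→u6→Out (+1); total 3.
Path Res→u8→Out (+1); total 4.
Path Res→u4→u6→u7→Out (+1); total 5.
No residual Res→Out path; max flow = 5.
Certifying cut of size 5: {Res→Out, Res→u3, Res→u4, Res→u6, u8→Out}.

5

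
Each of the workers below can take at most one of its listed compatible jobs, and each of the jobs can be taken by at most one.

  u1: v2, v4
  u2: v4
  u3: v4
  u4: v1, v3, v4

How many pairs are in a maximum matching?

Unit-capacity flow: source→left, listed edges, right→sink; max matching = max flow.
Augmenting path u1→v2 (+1); matched 1.
Augmenting path u2→v4 (+1); matched 2.
Augmenting path u4→v1 (+1); matched 3.
No augmenting path remains; maximum matching = 3.
König certificate: {u1, u4, v4} is a vertex cover of size 3 (every listed pair touches it), so no matching can be larger.

3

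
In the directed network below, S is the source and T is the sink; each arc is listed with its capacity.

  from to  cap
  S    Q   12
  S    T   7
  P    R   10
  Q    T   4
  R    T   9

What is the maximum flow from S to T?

11

Augment S→T: bottleneck 7, flow now 7.
Augment S→Q→T: bottleneck 4, flow now 11.
No augmenting path remains; maximum flow = 11.
In the residual graph, reachable from S: {S, Q}.
Min-cut edges: S→T (7), Q→T (4); capacity 7 + 4 = 11.
This cut is saturated, so no flow can exceed 11.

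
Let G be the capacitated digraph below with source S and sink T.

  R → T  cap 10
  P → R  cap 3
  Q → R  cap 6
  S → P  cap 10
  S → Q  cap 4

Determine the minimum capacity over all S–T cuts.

7

Augment S→P→R→T: bottleneck 3, flow now 3.
Augment S→Q→R→T: bottleneck 4, flow now 7.
No augmenting path remains; maximum flow = 7.
By max-flow min-cut, the minimum cut capacity equals the max flow.
In the residual graph, reachable from S: {S, P}.
Min-cut edges: S→Q (4), P→R (3); capacity 4 + 3 = 7.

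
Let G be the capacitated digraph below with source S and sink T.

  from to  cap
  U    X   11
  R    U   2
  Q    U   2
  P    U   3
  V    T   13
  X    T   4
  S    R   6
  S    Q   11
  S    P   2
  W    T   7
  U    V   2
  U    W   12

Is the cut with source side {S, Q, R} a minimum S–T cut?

Yes — it is a minimum cut (capacity 6).

Given cut capacity: 2 + 2 + 2 = 6.
Augment S→P→U→V→T: bottleneck 2, flow now 2.
Augment S→Q→U→W→T: bottleneck 2, flow now 4.
Augment S→R→U→W→T: bottleneck 2, flow now 6.
No augmenting path remains; maximum flow = 6.
Cut capacity 6 equals the max flow, so it is a minimum cut.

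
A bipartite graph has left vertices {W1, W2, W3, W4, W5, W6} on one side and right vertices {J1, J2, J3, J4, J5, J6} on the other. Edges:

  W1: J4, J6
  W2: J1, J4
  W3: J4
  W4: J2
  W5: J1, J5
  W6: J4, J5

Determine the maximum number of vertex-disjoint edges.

5

Unit-capacity flow: source→left, listed edges, right→sink; max matching = max flow.
Augmenting path W1→J4 (+1); matched 1.
Augmenting path W2→J1 (+1); matched 2.
Augmenting path W4→J2 (+1); matched 3.
Augmenting path W5→J5 (+1); matched 4.
Augmenting path W3→J4→W1→J6 (+1); matched 5.
No augmenting path remains; maximum matching = 5.
König certificate: {W1, W4, J1, J4, J5} is a vertex cover of size 5 (every listed pair touches it), so no matching can be larger.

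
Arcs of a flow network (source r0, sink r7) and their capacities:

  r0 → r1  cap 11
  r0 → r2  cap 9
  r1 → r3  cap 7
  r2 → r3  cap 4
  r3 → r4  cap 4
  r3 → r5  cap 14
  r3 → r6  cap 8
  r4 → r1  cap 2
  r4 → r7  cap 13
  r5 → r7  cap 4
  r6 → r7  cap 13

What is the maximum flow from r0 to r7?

Augment r0→r1→r3→r4→r7: bottleneck 4, flow now 4.
Augment r0→r1→r3→r5→r7: bottleneck 3, flow now 7.
Augment r0→r2→r3→r5→r7: bottleneck 1, flow now 8.
Augment r0→r2→r3→r6→r7: bottleneck 3, flow now 11.
No augmenting path remains; maximum flow = 11.
In the residual graph, reachable from r0: {r0, r1, r2}.
Min-cut edges: r1→r3 (7), r2→r3 (4); capacity 7 + 4 = 11.
This cut is saturated, so no flow can exceed 11.

11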